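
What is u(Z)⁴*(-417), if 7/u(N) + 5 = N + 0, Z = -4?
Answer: -333739/2187 ≈ -152.60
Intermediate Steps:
u(N) = 7/(-5 + N) (u(N) = 7/(-5 + (N + 0)) = 7/(-5 + N))
u(Z)⁴*(-417) = (7/(-5 - 4))⁴*(-417) = (7/(-9))⁴*(-417) = (7*(-⅑))⁴*(-417) = (-7/9)⁴*(-417) = (2401/6561)*(-417) = -333739/2187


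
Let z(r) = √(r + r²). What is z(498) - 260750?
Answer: -260750 + √248502 ≈ -2.6025e+5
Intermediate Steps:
z(498) - 260750 = √(498*(1 + 498)) - 260750 = √(498*499) - 260750 = √248502 - 260750 = -260750 + √248502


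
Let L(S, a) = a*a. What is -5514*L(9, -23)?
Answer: -2916906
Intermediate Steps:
L(S, a) = a**2
-5514*L(9, -23) = -5514*(-23)**2 = -5514*529 = -2916906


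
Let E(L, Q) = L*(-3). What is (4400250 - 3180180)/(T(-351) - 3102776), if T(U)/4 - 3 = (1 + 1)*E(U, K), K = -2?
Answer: -122007/309434 ≈ -0.39429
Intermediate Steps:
E(L, Q) = -3*L
T(U) = 12 - 24*U (T(U) = 12 + 4*((1 + 1)*(-3*U)) = 12 + 4*(2*(-3*U)) = 12 + 4*(-6*U) = 12 - 24*U)
(4400250 - 3180180)/(T(-351) - 3102776) = (4400250 - 3180180)/((12 - 24*(-351)) - 3102776) = 1220070/((12 + 8424) - 3102776) = 1220070/(8436 - 3102776) = 1220070/(-3094340) = 1220070*(-1/3094340) = -122007/309434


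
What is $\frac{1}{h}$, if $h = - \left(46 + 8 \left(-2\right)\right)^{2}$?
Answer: $- \frac{1}{900} \approx -0.0011111$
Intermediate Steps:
$h = -900$ ($h = - \left(46 - 16\right)^{2} = - 30^{2} = \left(-1\right) 900 = -900$)
$\frac{1}{h} = \frac{1}{-900} = - \frac{1}{900}$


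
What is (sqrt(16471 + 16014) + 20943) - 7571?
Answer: 13372 + sqrt(32485) ≈ 13552.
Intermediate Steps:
(sqrt(16471 + 16014) + 20943) - 7571 = (sqrt(32485) + 20943) - 7571 = (20943 + sqrt(32485)) - 7571 = 13372 + sqrt(32485)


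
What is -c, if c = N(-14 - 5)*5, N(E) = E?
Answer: 95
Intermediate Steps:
c = -95 (c = (-14 - 5)*5 = -19*5 = -95)
-c = -1*(-95) = 95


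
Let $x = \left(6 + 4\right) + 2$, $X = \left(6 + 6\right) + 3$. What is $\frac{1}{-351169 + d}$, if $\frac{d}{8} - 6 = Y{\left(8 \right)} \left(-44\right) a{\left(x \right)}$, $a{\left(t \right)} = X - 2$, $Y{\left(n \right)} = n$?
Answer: $- \frac{1}{387729} \approx -2.5791 \cdot 10^{-6}$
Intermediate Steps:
$X = 15$ ($X = 12 + 3 = 15$)
$x = 12$ ($x = 10 + 2 = 12$)
$a{\left(t \right)} = 13$ ($a{\left(t \right)} = 15 - 2 = 13$)
$d = -36560$ ($d = 48 + 8 \cdot 8 \left(-44\right) 13 = 48 + 8 \left(\left(-352\right) 13\right) = 48 + 8 \left(-4576\right) = 48 - 36608 = -36560$)
$\frac{1}{-351169 + d} = \frac{1}{-351169 - 36560} = \frac{1}{-387729} = - \frac{1}{387729}$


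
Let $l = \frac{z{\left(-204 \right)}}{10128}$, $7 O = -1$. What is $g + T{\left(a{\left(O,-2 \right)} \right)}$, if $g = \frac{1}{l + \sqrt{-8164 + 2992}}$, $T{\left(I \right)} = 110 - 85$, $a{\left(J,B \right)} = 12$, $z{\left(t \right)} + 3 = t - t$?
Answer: $\frac{- 3351 i + 168800 \sqrt{1293}}{i + 6752 \sqrt{1293}} \approx 25.0 - 0.013905 i$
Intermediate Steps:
$O = - \frac{1}{7}$ ($O = \frac{1}{7} \left(-1\right) = - \frac{1}{7} \approx -0.14286$)
$z{\left(t \right)} = -3$ ($z{\left(t \right)} = -3 + \left(t - t\right) = -3 + 0 = -3$)
$l = - \frac{1}{3376}$ ($l = - \frac{3}{10128} = \left(-3\right) \frac{1}{10128} = - \frac{1}{3376} \approx -0.00029621$)
$T{\left(I \right)} = 25$
$g = \frac{1}{- \frac{1}{3376} + 2 i \sqrt{1293}}$ ($g = \frac{1}{- \frac{1}{3376} + \sqrt{-8164 + 2992}} = \frac{1}{- \frac{1}{3376} + \sqrt{-5172}} = \frac{1}{- \frac{1}{3376} + 2 i \sqrt{1293}} \approx -6.0 \cdot 10^{-8} - 0.013905 i$)
$g + T{\left(a{\left(O,-2 \right)} \right)} = \left(- \frac{3376}{58947228673} - \frac{22794752 i \sqrt{1293}}{58947228673}\right) + 25 = \frac{1473680713449}{58947228673} - \frac{22794752 i \sqrt{1293}}{58947228673}$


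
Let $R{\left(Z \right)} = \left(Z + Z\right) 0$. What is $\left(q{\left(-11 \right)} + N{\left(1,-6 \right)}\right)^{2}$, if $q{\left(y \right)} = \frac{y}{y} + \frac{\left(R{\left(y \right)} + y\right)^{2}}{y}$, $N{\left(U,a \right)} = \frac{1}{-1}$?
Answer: $121$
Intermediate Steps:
$R{\left(Z \right)} = 0$ ($R{\left(Z \right)} = 2 Z 0 = 0$)
$N{\left(U,a \right)} = -1$
$q{\left(y \right)} = 1 + y$ ($q{\left(y \right)} = \frac{y}{y} + \frac{\left(0 + y\right)^{2}}{y} = 1 + \frac{y^{2}}{y} = 1 + y$)
$\left(q{\left(-11 \right)} + N{\left(1,-6 \right)}\right)^{2} = \left(\left(1 - 11\right) - 1\right)^{2} = \left(-10 - 1\right)^{2} = \left(-11\right)^{2} = 121$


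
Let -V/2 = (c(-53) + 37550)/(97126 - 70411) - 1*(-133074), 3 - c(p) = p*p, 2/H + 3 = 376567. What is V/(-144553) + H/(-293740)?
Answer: 78647426994703829609/42715370426022507720 ≈ 1.8412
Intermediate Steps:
H = 1/188282 (H = 2/(-3 + 376567) = 2/376564 = 2*(1/376564) = 1/188282 ≈ 5.3112e-6)
c(p) = 3 - p**2 (c(p) = 3 - p*p = 3 - p**2)
V = -7110213308/26715 (V = -2*(((3 - 1*(-53)**2) + 37550)/(97126 - 70411) - 1*(-133074)) = -2*(((3 - 1*2809) + 37550)/26715 + 133074) = -2*(((3 - 2809) + 37550)*(1/26715) + 133074) = -2*((-2806 + 37550)*(1/26715) + 133074) = -2*(34744*(1/26715) + 133074) = -2*(34744/26715 + 133074) = -2*3555106654/26715 = -7110213308/26715 ≈ -2.6615e+5)
V/(-144553) + H/(-293740) = -7110213308/26715/(-144553) + (1/188282)/(-293740) = -7110213308/26715*(-1/144553) + (1/188282)*(-1/293740) = 7110213308/3861733395 - 1/55305954680 = 78647426994703829609/42715370426022507720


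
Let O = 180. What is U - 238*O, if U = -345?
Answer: -43185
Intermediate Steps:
U - 238*O = -345 - 238*180 = -345 - 42840 = -43185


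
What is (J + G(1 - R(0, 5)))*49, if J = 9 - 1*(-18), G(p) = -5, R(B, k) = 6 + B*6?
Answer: 1078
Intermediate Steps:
R(B, k) = 6 + 6*B
J = 27 (J = 9 + 18 = 27)
(J + G(1 - R(0, 5)))*49 = (27 - 5)*49 = 22*49 = 1078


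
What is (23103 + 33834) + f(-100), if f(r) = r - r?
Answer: 56937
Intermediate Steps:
f(r) = 0
(23103 + 33834) + f(-100) = (23103 + 33834) + 0 = 56937 + 0 = 56937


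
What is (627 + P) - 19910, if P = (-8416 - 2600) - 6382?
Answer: -36681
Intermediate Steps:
P = -17398 (P = -11016 - 6382 = -17398)
(627 + P) - 19910 = (627 - 17398) - 19910 = -16771 - 19910 = -36681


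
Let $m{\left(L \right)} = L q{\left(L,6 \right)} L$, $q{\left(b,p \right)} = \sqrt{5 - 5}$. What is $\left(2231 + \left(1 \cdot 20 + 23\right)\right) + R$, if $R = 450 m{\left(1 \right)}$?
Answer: $2274$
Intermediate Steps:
$q{\left(b,p \right)} = 0$ ($q{\left(b,p \right)} = \sqrt{0} = 0$)
$m{\left(L \right)} = 0$ ($m{\left(L \right)} = L 0 L = 0 L = 0$)
$R = 0$ ($R = 450 \cdot 0 = 0$)
$\left(2231 + \left(1 \cdot 20 + 23\right)\right) + R = \left(2231 + \left(1 \cdot 20 + 23\right)\right) + 0 = \left(2231 + \left(20 + 23\right)\right) + 0 = \left(2231 + 43\right) + 0 = 2274 + 0 = 2274$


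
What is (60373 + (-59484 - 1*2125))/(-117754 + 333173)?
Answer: -1236/215419 ≈ -0.0057377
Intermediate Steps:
(60373 + (-59484 - 1*2125))/(-117754 + 333173) = (60373 + (-59484 - 2125))/215419 = (60373 - 61609)*(1/215419) = -1236*1/215419 = -1236/215419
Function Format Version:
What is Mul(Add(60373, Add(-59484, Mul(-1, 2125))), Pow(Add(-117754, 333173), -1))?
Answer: Rational(-1236, 215419) ≈ -0.0057377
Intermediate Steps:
Mul(Add(60373, Add(-59484, Mul(-1, 2125))), Pow(Add(-117754, 333173), -1)) = Mul(Add(60373, Add(-59484, -2125)), Pow(215419, -1)) = Mul(Add(60373, -61609), Rational(1, 215419)) = Mul(-1236, Rational(1, 215419)) = Rational(-1236, 215419)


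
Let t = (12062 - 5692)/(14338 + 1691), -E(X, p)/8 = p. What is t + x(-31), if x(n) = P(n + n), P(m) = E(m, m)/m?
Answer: -9374/1233 ≈ -7.6026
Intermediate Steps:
E(X, p) = -8*p
P(m) = -8 (P(m) = (-8*m)/m = -8)
x(n) = -8
t = 490/1233 (t = 6370/16029 = 6370*(1/16029) = 490/1233 ≈ 0.39740)
t + x(-31) = 490/1233 - 8 = -9374/1233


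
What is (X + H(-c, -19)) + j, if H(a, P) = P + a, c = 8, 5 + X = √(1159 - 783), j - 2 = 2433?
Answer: 2403 + 2*√94 ≈ 2422.4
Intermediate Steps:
j = 2435 (j = 2 + 2433 = 2435)
X = -5 + 2*√94 (X = -5 + √(1159 - 783) = -5 + √376 = -5 + 2*√94 ≈ 14.391)
(X + H(-c, -19)) + j = ((-5 + 2*√94) + (-19 - 1*8)) + 2435 = ((-5 + 2*√94) + (-19 - 8)) + 2435 = ((-5 + 2*√94) - 27) + 2435 = (-32 + 2*√94) + 2435 = 2403 + 2*√94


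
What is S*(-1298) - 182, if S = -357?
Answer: 463204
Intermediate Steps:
S*(-1298) - 182 = -357*(-1298) - 182 = 463386 - 182 = 463204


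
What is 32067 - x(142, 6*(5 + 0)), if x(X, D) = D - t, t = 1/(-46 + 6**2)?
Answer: 320369/10 ≈ 32037.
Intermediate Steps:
t = -1/10 (t = 1/(-46 + 36) = 1/(-10) = -1/10 ≈ -0.10000)
x(X, D) = 1/10 + D (x(X, D) = D - 1*(-1/10) = D + 1/10 = 1/10 + D)
32067 - x(142, 6*(5 + 0)) = 32067 - (1/10 + 6*(5 + 0)) = 32067 - (1/10 + 6*5) = 32067 - (1/10 + 30) = 32067 - 1*301/10 = 32067 - 301/10 = 320369/10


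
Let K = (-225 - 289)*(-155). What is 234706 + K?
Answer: 314376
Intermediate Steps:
K = 79670 (K = -514*(-155) = 79670)
234706 + K = 234706 + 79670 = 314376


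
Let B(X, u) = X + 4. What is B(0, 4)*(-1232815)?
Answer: -4931260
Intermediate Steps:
B(X, u) = 4 + X
B(0, 4)*(-1232815) = (4 + 0)*(-1232815) = 4*(-1232815) = -4931260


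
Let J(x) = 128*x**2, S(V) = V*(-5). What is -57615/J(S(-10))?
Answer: -11523/64000 ≈ -0.18005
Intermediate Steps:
S(V) = -5*V
-57615/J(S(-10)) = -57615/(128*(-5*(-10))**2) = -57615/(128*50**2) = -57615/(128*2500) = -57615/320000 = -57615*1/320000 = -11523/64000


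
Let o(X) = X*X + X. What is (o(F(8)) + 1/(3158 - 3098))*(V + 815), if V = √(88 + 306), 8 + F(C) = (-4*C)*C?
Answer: 679045123/12 + 4165921*√394/60 ≈ 5.7965e+7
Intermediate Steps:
F(C) = -8 - 4*C² (F(C) = -8 + (-4*C)*C = -8 - 4*C²)
o(X) = X + X² (o(X) = X² + X = X + X²)
V = √394 ≈ 19.849
(o(F(8)) + 1/(3158 - 3098))*(V + 815) = ((-8 - 4*8²)*(1 + (-8 - 4*8²)) + 1/(3158 - 3098))*(√394 + 815) = ((-8 - 4*64)*(1 + (-8 - 4*64)) + 1/60)*(815 + √394) = ((-8 - 256)*(1 + (-8 - 256)) + 1/60)*(815 + √394) = (-264*(1 - 264) + 1/60)*(815 + √394) = (-264*(-263) + 1/60)*(815 + √394) = (69432 + 1/60)*(815 + √394) = 4165921*(815 + √394)/60 = 679045123/12 + 4165921*√394/60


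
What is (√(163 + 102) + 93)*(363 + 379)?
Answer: 69006 + 742*√265 ≈ 81085.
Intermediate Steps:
(√(163 + 102) + 93)*(363 + 379) = (√265 + 93)*742 = (93 + √265)*742 = 69006 + 742*√265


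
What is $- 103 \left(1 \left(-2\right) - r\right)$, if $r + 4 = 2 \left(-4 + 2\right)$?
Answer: $-618$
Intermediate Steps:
$r = -8$ ($r = -4 + 2 \left(-4 + 2\right) = -4 + 2 \left(-2\right) = -4 - 4 = -8$)
$- 103 \left(1 \left(-2\right) - r\right) = - 103 \left(1 \left(-2\right) - -8\right) = - 103 \left(-2 + 8\right) = \left(-103\right) 6 = -618$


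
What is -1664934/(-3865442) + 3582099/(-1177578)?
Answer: -660322570717/252881081082 ≈ -2.6112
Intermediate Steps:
-1664934/(-3865442) + 3582099/(-1177578) = -1664934*(-1/3865442) + 3582099*(-1/1177578) = 832467/1932721 - 398011/130842 = -660322570717/252881081082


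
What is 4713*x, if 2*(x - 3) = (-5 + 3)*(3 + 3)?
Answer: -14139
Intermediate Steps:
x = -3 (x = 3 + ((-5 + 3)*(3 + 3))/2 = 3 + (-2*6)/2 = 3 + (1/2)*(-12) = 3 - 6 = -3)
4713*x = 4713*(-3) = -14139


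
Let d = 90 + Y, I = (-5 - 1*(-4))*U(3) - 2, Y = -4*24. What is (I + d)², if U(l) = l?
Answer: 121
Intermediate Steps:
Y = -96
I = -5 (I = (-5 - 1*(-4))*3 - 2 = (-5 + 4)*3 - 2 = -1*3 - 2 = -3 - 2 = -5)
d = -6 (d = 90 - 96 = -6)
(I + d)² = (-5 - 6)² = (-11)² = 121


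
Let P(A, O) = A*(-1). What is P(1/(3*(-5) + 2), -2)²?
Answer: 1/169 ≈ 0.0059172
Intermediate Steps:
P(A, O) = -A
P(1/(3*(-5) + 2), -2)² = (-1/(3*(-5) + 2))² = (-1/(-15 + 2))² = (-1/(-13))² = (-1*(-1/13))² = (1/13)² = 1/169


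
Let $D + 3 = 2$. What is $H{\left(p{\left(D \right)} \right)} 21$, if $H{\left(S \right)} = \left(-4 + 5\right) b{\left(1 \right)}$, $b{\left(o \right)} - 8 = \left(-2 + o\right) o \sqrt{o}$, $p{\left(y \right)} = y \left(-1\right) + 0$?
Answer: $147$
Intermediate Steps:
$D = -1$ ($D = -3 + 2 = -1$)
$p{\left(y \right)} = - y$ ($p{\left(y \right)} = - y + 0 = - y$)
$b{\left(o \right)} = 8 + o^{\frac{3}{2}} \left(-2 + o\right)$ ($b{\left(o \right)} = 8 + \left(-2 + o\right) o \sqrt{o} = 8 + o \left(-2 + o\right) \sqrt{o} = 8 + o^{\frac{3}{2}} \left(-2 + o\right)$)
$H{\left(S \right)} = 7$ ($H{\left(S \right)} = \left(-4 + 5\right) \left(8 + 1^{\frac{5}{2}} - 2 \cdot 1^{\frac{3}{2}}\right) = 1 \left(8 + 1 - 2\right) = 1 \cdot 7 = 7$)
$H{\left(p{\left(D \right)} \right)} 21 = 7 \cdot 21 = 147$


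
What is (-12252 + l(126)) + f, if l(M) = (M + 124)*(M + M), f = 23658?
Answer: 74406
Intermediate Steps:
l(M) = 2*M*(124 + M) (l(M) = (124 + M)*(2*M) = 2*M*(124 + M))
(-12252 + l(126)) + f = (-12252 + 2*126*(124 + 126)) + 23658 = (-12252 + 2*126*250) + 23658 = (-12252 + 63000) + 23658 = 50748 + 23658 = 74406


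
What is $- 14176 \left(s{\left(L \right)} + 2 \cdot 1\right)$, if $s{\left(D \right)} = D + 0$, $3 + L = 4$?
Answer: $-42528$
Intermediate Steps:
$L = 1$ ($L = -3 + 4 = 1$)
$s{\left(D \right)} = D$
$- 14176 \left(s{\left(L \right)} + 2 \cdot 1\right) = - 14176 \left(1 + 2 \cdot 1\right) = - 14176 \left(1 + 2\right) = \left(-14176\right) 3 = -42528$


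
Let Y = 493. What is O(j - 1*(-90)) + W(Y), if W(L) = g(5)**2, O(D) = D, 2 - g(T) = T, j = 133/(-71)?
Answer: 6896/71 ≈ 97.127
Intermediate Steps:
j = -133/71 (j = 133*(-1/71) = -133/71 ≈ -1.8732)
g(T) = 2 - T
W(L) = 9 (W(L) = (2 - 1*5)**2 = (2 - 5)**2 = (-3)**2 = 9)
O(j - 1*(-90)) + W(Y) = (-133/71 - 1*(-90)) + 9 = (-133/71 + 90) + 9 = 6257/71 + 9 = 6896/71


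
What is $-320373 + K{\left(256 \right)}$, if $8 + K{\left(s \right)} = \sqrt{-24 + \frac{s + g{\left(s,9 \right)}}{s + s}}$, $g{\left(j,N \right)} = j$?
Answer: $-320381 + i \sqrt{23} \approx -3.2038 \cdot 10^{5} + 4.7958 i$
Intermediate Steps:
$K{\left(s \right)} = -8 + i \sqrt{23}$ ($K{\left(s \right)} = -8 + \sqrt{-24 + \frac{s + s}{s + s}} = -8 + \sqrt{-24 + \frac{2 s}{2 s}} = -8 + \sqrt{-24 + 2 s \frac{1}{2 s}} = -8 + \sqrt{-24 + 1} = -8 + \sqrt{-23} = -8 + i \sqrt{23}$)
$-320373 + K{\left(256 \right)} = -320373 - \left(8 - i \sqrt{23}\right) = -320381 + i \sqrt{23}$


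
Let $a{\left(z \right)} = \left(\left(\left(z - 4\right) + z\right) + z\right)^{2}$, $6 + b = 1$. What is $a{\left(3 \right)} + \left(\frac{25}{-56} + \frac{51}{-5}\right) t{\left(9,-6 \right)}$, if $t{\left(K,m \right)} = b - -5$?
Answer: $25$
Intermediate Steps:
$b = -5$ ($b = -6 + 1 = -5$)
$t{\left(K,m \right)} = 0$ ($t{\left(K,m \right)} = -5 - -5 = -5 + 5 = 0$)
$a{\left(z \right)} = \left(-4 + 3 z\right)^{2}$ ($a{\left(z \right)} = \left(\left(\left(-4 + z\right) + z\right) + z\right)^{2} = \left(\left(-4 + 2 z\right) + z\right)^{2} = \left(-4 + 3 z\right)^{2}$)
$a{\left(3 \right)} + \left(\frac{25}{-56} + \frac{51}{-5}\right) t{\left(9,-6 \right)} = \left(-4 + 3 \cdot 3\right)^{2} + \left(\frac{25}{-56} + \frac{51}{-5}\right) 0 = \left(-4 + 9\right)^{2} + \left(25 \left(- \frac{1}{56}\right) + 51 \left(- \frac{1}{5}\right)\right) 0 = 5^{2} + \left(- \frac{25}{56} - \frac{51}{5}\right) 0 = 25 - 0 = 25 + 0 = 25$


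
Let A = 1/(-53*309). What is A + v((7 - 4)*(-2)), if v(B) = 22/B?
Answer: -60050/16377 ≈ -3.6667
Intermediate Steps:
A = -1/16377 (A = 1/(-16377) = -1/16377 ≈ -6.1061e-5)
A + v((7 - 4)*(-2)) = -1/16377 + 22/(((7 - 4)*(-2))) = -1/16377 + 22/((3*(-2))) = -1/16377 + 22/(-6) = -1/16377 + 22*(-1/6) = -1/16377 - 11/3 = -60050/16377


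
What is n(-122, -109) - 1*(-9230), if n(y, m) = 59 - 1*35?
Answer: 9254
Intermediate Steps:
n(y, m) = 24 (n(y, m) = 59 - 35 = 24)
n(-122, -109) - 1*(-9230) = 24 - 1*(-9230) = 24 + 9230 = 9254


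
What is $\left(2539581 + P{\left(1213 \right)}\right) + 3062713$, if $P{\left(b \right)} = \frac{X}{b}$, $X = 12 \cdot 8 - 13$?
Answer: $\frac{6795582705}{1213} \approx 5.6023 \cdot 10^{6}$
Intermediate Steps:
$X = 83$ ($X = 96 - 13 = 83$)
$P{\left(b \right)} = \frac{83}{b}$
$\left(2539581 + P{\left(1213 \right)}\right) + 3062713 = \left(2539581 + \frac{83}{1213}\right) + 3062713 = \frac{3080511836}{1213} + 3062713 = \frac{6795582705}{1213}$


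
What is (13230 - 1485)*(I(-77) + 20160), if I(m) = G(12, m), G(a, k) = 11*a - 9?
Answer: 238223835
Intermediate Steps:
G(a, k) = -9 + 11*a
I(m) = 123 (I(m) = -9 + 11*12 = -9 + 132 = 123)
(13230 - 1485)*(I(-77) + 20160) = (13230 - 1485)*(123 + 20160) = 11745*20283 = 238223835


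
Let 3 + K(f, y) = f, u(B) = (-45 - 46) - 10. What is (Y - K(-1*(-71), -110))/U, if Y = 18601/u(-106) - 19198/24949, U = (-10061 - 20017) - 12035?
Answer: 637365079/106118400937 ≈ 0.0060062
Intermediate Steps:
U = -42113 (U = -30078 - 12035 = -42113)
u(B) = -101 (u(B) = -91 - 10 = -101)
Y = -466015347/2519849 (Y = 18601/(-101) - 19198/24949 = 18601*(-1/101) - 19198*1/24949 = -18601/101 - 19198/24949 = -466015347/2519849 ≈ -184.94)
K(f, y) = -3 + f
(Y - K(-1*(-71), -110))/U = (-466015347/2519849 - (-3 - 1*(-71)))/(-42113) = (-466015347/2519849 - (-3 + 71))*(-1/42113) = (-466015347/2519849 - 1*68)*(-1/42113) = (-466015347/2519849 - 68)*(-1/42113) = -637365079/2519849*(-1/42113) = 637365079/106118400937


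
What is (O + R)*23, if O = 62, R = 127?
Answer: 4347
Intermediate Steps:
(O + R)*23 = (62 + 127)*23 = 189*23 = 4347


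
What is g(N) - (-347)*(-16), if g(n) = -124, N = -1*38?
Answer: -5676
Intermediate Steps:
N = -38
g(N) - (-347)*(-16) = -124 - (-347)*(-16) = -124 - 1*5552 = -124 - 5552 = -5676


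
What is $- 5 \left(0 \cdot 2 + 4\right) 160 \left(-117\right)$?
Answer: $374400$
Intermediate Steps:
$- 5 \left(0 \cdot 2 + 4\right) 160 \left(-117\right) = - 5 \left(0 + 4\right) 160 \left(-117\right) = \left(-5\right) 4 \cdot 160 \left(-117\right) = \left(-20\right) 160 \left(-117\right) = \left(-3200\right) \left(-117\right) = 374400$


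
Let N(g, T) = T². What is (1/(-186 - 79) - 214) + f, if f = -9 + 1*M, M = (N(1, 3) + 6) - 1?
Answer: -55386/265 ≈ -209.00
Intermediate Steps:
M = 14 (M = (3² + 6) - 1 = (9 + 6) - 1 = 15 - 1 = 14)
f = 5 (f = -9 + 1*14 = -9 + 14 = 5)
(1/(-186 - 79) - 214) + f = (1/(-186 - 79) - 214) + 5 = (1/(-265) - 214) + 5 = (-1/265 - 214) + 5 = -56711/265 + 5 = -55386/265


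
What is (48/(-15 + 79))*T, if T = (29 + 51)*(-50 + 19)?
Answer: -1860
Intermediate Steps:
T = -2480 (T = 80*(-31) = -2480)
(48/(-15 + 79))*T = (48/(-15 + 79))*(-2480) = (48/64)*(-2480) = (48*(1/64))*(-2480) = (3/4)*(-2480) = -1860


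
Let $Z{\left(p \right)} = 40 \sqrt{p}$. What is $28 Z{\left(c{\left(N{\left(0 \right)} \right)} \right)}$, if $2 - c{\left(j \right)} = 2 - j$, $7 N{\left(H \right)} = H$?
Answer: $0$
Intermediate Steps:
$N{\left(H \right)} = \frac{H}{7}$
$c{\left(j \right)} = j$ ($c{\left(j \right)} = 2 - \left(2 - j\right) = 2 + \left(-2 + j\right) = j$)
$28 Z{\left(c{\left(N{\left(0 \right)} \right)} \right)} = 28 \cdot 40 \sqrt{\frac{1}{7} \cdot 0} = 28 \cdot 40 \sqrt{0} = 28 \cdot 40 \cdot 0 = 28 \cdot 0 = 0$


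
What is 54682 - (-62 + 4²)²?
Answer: 52566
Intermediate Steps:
54682 - (-62 + 4²)² = 54682 - (-62 + 16)² = 54682 - 1*(-46)² = 54682 - 1*2116 = 54682 - 2116 = 52566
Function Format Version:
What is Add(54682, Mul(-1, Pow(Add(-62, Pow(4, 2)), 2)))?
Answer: 52566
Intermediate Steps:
Add(54682, Mul(-1, Pow(Add(-62, Pow(4, 2)), 2))) = Add(54682, Mul(-1, Pow(Add(-62, 16), 2))) = Add(54682, Mul(-1, Pow(-46, 2))) = Add(54682, Mul(-1, 2116)) = Add(54682, -2116) = 52566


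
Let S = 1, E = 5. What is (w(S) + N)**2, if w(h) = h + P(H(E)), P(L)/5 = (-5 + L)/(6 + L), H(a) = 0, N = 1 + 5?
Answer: 289/36 ≈ 8.0278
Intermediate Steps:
N = 6
P(L) = 5*(-5 + L)/(6 + L) (P(L) = 5*((-5 + L)/(6 + L)) = 5*(-5 + L)/(6 + L))
w(h) = -25/6 + h (w(h) = h + 5*(-5 + 0)/(6 + 0) = h + 5*(-5)/6 = h + 5*(1/6)*(-5) = h - 25/6 = -25/6 + h)
(w(S) + N)**2 = ((-25/6 + 1) + 6)**2 = (-19/6 + 6)**2 = (17/6)**2 = 289/36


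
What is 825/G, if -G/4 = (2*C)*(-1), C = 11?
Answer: 75/8 ≈ 9.3750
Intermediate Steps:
G = 88 (G = -4*2*11*(-1) = -88*(-1) = -4*(-22) = 88)
825/G = 825/88 = 825*(1/88) = 75/8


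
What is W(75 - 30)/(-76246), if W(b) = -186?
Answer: 93/38123 ≈ 0.0024395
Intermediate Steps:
W(75 - 30)/(-76246) = -186/(-76246) = -186*(-1/76246) = 93/38123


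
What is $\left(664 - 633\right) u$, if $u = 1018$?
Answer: $31558$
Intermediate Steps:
$\left(664 - 633\right) u = \left(664 - 633\right) 1018 = 31 \cdot 1018 = 31558$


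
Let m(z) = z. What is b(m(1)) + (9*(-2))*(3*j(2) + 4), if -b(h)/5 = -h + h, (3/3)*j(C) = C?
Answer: -180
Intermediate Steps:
j(C) = C
b(h) = 0 (b(h) = -5*(-h + h) = -5*0 = 0)
b(m(1)) + (9*(-2))*(3*j(2) + 4) = 0 + (9*(-2))*(3*2 + 4) = 0 - 18*(6 + 4) = 0 - 18*10 = 0 - 180 = -180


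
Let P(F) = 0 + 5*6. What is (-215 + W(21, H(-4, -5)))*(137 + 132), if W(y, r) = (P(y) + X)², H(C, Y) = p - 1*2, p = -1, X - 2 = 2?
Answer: 253129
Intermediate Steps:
X = 4 (X = 2 + 2 = 4)
P(F) = 30 (P(F) = 0 + 30 = 30)
H(C, Y) = -3 (H(C, Y) = -1 - 1*2 = -1 - 2 = -3)
W(y, r) = 1156 (W(y, r) = (30 + 4)² = 34² = 1156)
(-215 + W(21, H(-4, -5)))*(137 + 132) = (-215 + 1156)*(137 + 132) = 941*269 = 253129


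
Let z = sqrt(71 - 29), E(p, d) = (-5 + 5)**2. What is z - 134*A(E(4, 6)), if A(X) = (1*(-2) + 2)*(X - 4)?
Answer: sqrt(42) ≈ 6.4807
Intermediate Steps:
E(p, d) = 0 (E(p, d) = 0**2 = 0)
A(X) = 0 (A(X) = (-2 + 2)*(-4 + X) = 0*(-4 + X) = 0)
z = sqrt(42) ≈ 6.4807
z - 134*A(E(4, 6)) = sqrt(42) - 134*0 = sqrt(42) + 0 = sqrt(42)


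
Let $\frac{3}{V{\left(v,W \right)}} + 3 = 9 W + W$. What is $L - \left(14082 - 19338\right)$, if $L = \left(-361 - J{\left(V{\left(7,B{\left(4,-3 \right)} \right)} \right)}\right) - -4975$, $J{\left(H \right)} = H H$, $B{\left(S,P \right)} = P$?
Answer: $\frac{1194269}{121} \approx 9870.0$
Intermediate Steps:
$V{\left(v,W \right)} = \frac{3}{-3 + 10 W}$ ($V{\left(v,W \right)} = \frac{3}{-3 + \left(9 W + W\right)} = \frac{3}{-3 + 10 W}$)
$J{\left(H \right)} = H^{2}$
$L = \frac{558293}{121}$ ($L = \left(-361 - \left(\frac{3}{-3 + 10 \left(-3\right)}\right)^{2}\right) - -4975 = \left(-361 - \left(\frac{3}{-3 - 30}\right)^{2}\right) + 4975 = \left(-361 - \left(\frac{3}{-33}\right)^{2}\right) + 4975 = \left(-361 - \left(3 \left(- \frac{1}{33}\right)\right)^{2}\right) + 4975 = \left(-361 - \left(- \frac{1}{11}\right)^{2}\right) + 4975 = \left(-361 - \frac{1}{121}\right) + 4975 = - \frac{43682}{121} + 4975 = \frac{558293}{121} \approx 4614.0$)
$L - \left(14082 - 19338\right) = \frac{558293}{121} - \left(14082 - 19338\right) = \frac{558293}{121} - -5256 = \frac{558293}{121} + 5256 = \frac{1194269}{121}$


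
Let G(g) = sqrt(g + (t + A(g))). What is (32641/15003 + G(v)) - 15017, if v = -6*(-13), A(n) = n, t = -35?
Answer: -225102377/15003 ≈ -15004.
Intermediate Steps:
v = 78
G(g) = sqrt(-35 + 2*g) (G(g) = sqrt(g + (-35 + g)) = sqrt(-35 + 2*g))
(32641/15003 + G(v)) - 15017 = (32641/15003 + sqrt(-35 + 2*78)) - 15017 = (32641*(1/15003) + sqrt(-35 + 156)) - 15017 = (32641/15003 + sqrt(121)) - 15017 = (32641/15003 + 11) - 15017 = 197674/15003 - 15017 = -225102377/15003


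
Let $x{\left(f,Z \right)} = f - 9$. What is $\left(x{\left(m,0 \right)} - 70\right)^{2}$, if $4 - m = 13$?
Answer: $7744$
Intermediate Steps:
$m = -9$ ($m = 4 - 13 = -9$)
$x{\left(f,Z \right)} = -9 + f$
$\left(x{\left(m,0 \right)} - 70\right)^{2} = \left(\left(-9 - 9\right) - 70\right)^{2} = \left(-18 - 70\right)^{2} = \left(-88\right)^{2} = 7744$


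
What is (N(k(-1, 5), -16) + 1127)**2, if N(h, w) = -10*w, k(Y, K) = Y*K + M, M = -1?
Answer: 1656369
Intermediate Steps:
k(Y, K) = -1 + K*Y (k(Y, K) = Y*K - 1 = K*Y - 1 = -1 + K*Y)
(N(k(-1, 5), -16) + 1127)**2 = (-10*(-16) + 1127)**2 = (160 + 1127)**2 = 1287**2 = 1656369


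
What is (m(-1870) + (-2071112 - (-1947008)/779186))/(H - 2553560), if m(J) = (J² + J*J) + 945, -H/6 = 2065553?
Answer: -1918213924873/5823199040654 ≈ -0.32941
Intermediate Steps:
H = -12393318 (H = -6*2065553 = -12393318)
m(J) = 945 + 2*J² (m(J) = (J² + J²) + 945 = 2*J² + 945 = 945 + 2*J²)
(m(-1870) + (-2071112 - (-1947008)/779186))/(H - 2553560) = ((945 + 2*(-1870)²) + (-2071112 - (-1947008)/779186))/(-12393318 - 2553560) = ((945 + 2*3496900) + (-2071112 - (-1947008)/779186))/(-14946878) = ((945 + 6993800) + (-2071112 - 1*(-973504/389593)))*(-1/14946878) = (6994745 + (-2071112 + 973504/389593))*(-1/14946878) = (6994745 - 806889763912/389593)*(-1/14946878) = (1918213924873/389593)*(-1/14946878) = -1918213924873/5823199040654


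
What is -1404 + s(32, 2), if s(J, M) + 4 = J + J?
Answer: -1344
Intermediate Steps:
s(J, M) = -4 + 2*J (s(J, M) = -4 + (J + J) = -4 + 2*J)
-1404 + s(32, 2) = -1404 + (-4 + 2*32) = -1404 + (-4 + 64) = -1404 + 60 = -1344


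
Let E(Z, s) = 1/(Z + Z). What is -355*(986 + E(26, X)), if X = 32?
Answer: -18201915/52 ≈ -3.5004e+5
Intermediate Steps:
E(Z, s) = 1/(2*Z)
-355*(986 + E(26, X)) = -355*(986 + (½)/26) = -355*(986 + (½)*(1/26)) = -355*(986 + 1/52) = -355*51273/52 = -18201915/52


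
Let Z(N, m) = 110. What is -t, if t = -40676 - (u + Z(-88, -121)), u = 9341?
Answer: 50127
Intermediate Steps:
t = -50127 (t = -40676 - (9341 + 110) = -40676 - 1*9451 = -40676 - 9451 = -50127)
-t = -1*(-50127) = 50127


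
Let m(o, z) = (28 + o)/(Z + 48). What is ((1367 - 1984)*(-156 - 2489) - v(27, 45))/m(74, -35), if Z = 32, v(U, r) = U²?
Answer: 65249440/51 ≈ 1.2794e+6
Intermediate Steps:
m(o, z) = 7/20 + o/80 (m(o, z) = (28 + o)/(32 + 48) = (28 + o)/80 = (28 + o)*(1/80) = 7/20 + o/80)
((1367 - 1984)*(-156 - 2489) - v(27, 45))/m(74, -35) = ((1367 - 1984)*(-156 - 2489) - 1*27²)/(7/20 + (1/80)*74) = (-617*(-2645) - 1*729)/(7/20 + 37/40) = (1631965 - 729)/(51/40) = 1631236*(40/51) = 65249440/51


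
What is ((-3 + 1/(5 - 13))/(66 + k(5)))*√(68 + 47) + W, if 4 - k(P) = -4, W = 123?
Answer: 123 - 25*√115/592 ≈ 122.55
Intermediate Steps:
k(P) = 8 (k(P) = 4 - 1*(-4) = 4 + 4 = 8)
((-3 + 1/(5 - 13))/(66 + k(5)))*√(68 + 47) + W = ((-3 + 1/(5 - 13))/(66 + 8))*√(68 + 47) + 123 = ((-3 + 1/(-8))/74)*√115 + 123 = ((-3 - ⅛)*(1/74))*√115 + 123 = (-25/8*1/74)*√115 + 123 = -25*√115/592 + 123 = 123 - 25*√115/592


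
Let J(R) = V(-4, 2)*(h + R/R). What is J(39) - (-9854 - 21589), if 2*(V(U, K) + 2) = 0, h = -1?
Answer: 31443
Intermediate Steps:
V(U, K) = -2 (V(U, K) = -2 + (½)*0 = -2 + 0 = -2)
J(R) = 0 (J(R) = -2*(-1 + R/R) = -2*(-1 + 1) = -2*0 = 0)
J(39) - (-9854 - 21589) = 0 - (-9854 - 21589) = 0 - 1*(-31443) = 0 + 31443 = 31443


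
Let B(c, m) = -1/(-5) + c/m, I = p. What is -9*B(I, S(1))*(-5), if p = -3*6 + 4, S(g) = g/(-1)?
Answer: 639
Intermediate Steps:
S(g) = -g (S(g) = g*(-1) = -g)
p = -14 (p = -18 + 4 = -14)
I = -14
B(c, m) = 1/5 + c/m (B(c, m) = -1*(-1/5) + c/m = 1/5 + c/m)
-9*B(I, S(1))*(-5) = -9*(-14 + (-1*1)/5)/((-1*1))*(-5) = -9*(-14 + (1/5)*(-1))/(-1)*(-5) = -(-9)*(-14 - 1/5)*(-5) = -(-9)*(-71)/5*(-5) = -9*71/5*(-5) = -639/5*(-5) = 639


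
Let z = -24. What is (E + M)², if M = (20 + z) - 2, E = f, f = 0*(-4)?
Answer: 36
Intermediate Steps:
f = 0
E = 0
M = -6 (M = (20 - 24) - 2 = -4 - 2 = -6)
(E + M)² = (0 - 6)² = (-6)² = 36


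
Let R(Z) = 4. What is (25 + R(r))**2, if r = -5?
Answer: 841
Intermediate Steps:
(25 + R(r))**2 = (25 + 4)**2 = 29**2 = 841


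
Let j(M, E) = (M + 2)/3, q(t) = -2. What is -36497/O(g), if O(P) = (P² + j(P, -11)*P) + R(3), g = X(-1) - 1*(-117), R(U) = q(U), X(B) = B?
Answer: -109491/54050 ≈ -2.0257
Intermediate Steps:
j(M, E) = ⅔ + M/3 (j(M, E) = (2 + M)*(⅓) = ⅔ + M/3)
R(U) = -2
g = 116 (g = -1 - 1*(-117) = -1 + 117 = 116)
O(P) = -2 + P² + P*(⅔ + P/3) (O(P) = (P² + (⅔ + P/3)*P) - 2 = (P² + P*(⅔ + P/3)) - 2 = -2 + P² + P*(⅔ + P/3))
-36497/O(g) = -36497/(-2 + (⅔)*116 + (4/3)*116²) = -36497/(-2 + 232/3 + (4/3)*13456) = -36497/(-2 + 232/3 + 53824/3) = -36497/54050/3 = -36497*3/54050 = -109491/54050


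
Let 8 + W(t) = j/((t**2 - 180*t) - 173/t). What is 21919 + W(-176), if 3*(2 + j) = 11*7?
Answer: 724879149553/33082887 ≈ 21911.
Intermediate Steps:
j = 71/3 (j = -2 + (11*7)/3 = -2 + (1/3)*77 = -2 + 77/3 = 71/3 ≈ 23.667)
W(t) = -8 + 71/(3*(t**2 - 180*t - 173/t)) (W(t) = -8 + 71/(3*((t**2 - 180*t) - 173/t)) = -8 + 71/(3*(t**2 - 180*t - 173/t)))
21919 + W(-176) = 21919 + (-4152 - 4320*(-176)**2 - 71*(-176) + 24*(-176)**3)/(3*(173 - 1*(-176)**3 + 180*(-176)**2)) = 21919 + (-4152 - 4320*30976 + 12496 + 24*(-5451776))/(3*(173 - 1*(-5451776) + 180*30976)) = 21919 + (-4152 - 133816320 + 12496 - 130842624)/(3*(173 + 5451776 + 5575680)) = 21919 + (1/3)*(-264650600)/11027629 = 21919 + (1/3)*(1/11027629)*(-264650600) = 21919 - 264650600/33082887 = 724879149553/33082887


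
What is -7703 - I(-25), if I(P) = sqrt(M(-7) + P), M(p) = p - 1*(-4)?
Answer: -7703 - 2*I*sqrt(7) ≈ -7703.0 - 5.2915*I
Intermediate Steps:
M(p) = 4 + p (M(p) = p + 4 = 4 + p)
I(P) = sqrt(-3 + P) (I(P) = sqrt((4 - 7) + P) = sqrt(-3 + P))
-7703 - I(-25) = -7703 - sqrt(-3 - 25) = -7703 - sqrt(-28) = -7703 - 2*I*sqrt(7)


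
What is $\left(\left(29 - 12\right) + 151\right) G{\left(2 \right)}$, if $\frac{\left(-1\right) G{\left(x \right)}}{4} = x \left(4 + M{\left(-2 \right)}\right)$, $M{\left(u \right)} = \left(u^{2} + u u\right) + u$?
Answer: $-13440$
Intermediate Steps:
$M{\left(u \right)} = u + 2 u^{2}$ ($M{\left(u \right)} = \left(u^{2} + u^{2}\right) + u = 2 u^{2} + u = u + 2 u^{2}$)
$G{\left(x \right)} = - 40 x$ ($G{\left(x \right)} = - 4 x \left(4 - 2 \left(1 + 2 \left(-2\right)\right)\right) = - 4 x \left(4 - 2 \left(1 - 4\right)\right) = - 4 x \left(4 - -6\right) = - 4 x \left(4 + 6\right) = - 4 x 10 = - 4 \cdot 10 x = - 40 x$)
$\left(\left(29 - 12\right) + 151\right) G{\left(2 \right)} = \left(\left(29 - 12\right) + 151\right) \left(\left(-40\right) 2\right) = \left(17 + 151\right) \left(-80\right) = 168 \left(-80\right) = -13440$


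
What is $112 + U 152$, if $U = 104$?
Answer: $15920$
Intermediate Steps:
$112 + U 152 = 112 + 104 \cdot 152 = 112 + 15808 = 15920$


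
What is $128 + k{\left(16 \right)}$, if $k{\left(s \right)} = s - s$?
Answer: $128$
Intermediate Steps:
$k{\left(s \right)} = 0$
$128 + k{\left(16 \right)} = 128 + 0 = 128$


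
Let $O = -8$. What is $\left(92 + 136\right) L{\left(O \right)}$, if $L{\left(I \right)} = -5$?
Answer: $-1140$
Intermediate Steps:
$\left(92 + 136\right) L{\left(O \right)} = \left(92 + 136\right) \left(-5\right) = 228 \left(-5\right) = -1140$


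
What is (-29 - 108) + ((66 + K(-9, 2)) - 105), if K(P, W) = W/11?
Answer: -1934/11 ≈ -175.82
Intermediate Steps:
K(P, W) = W/11 (K(P, W) = W*(1/11) = W/11)
(-29 - 108) + ((66 + K(-9, 2)) - 105) = (-29 - 108) + ((66 + (1/11)*2) - 105) = -137 + ((66 + 2/11) - 105) = -137 + (728/11 - 105) = -137 - 427/11 = -1934/11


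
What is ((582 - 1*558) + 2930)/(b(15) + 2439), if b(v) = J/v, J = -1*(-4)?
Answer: 6330/5227 ≈ 1.2110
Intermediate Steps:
J = 4
b(v) = 4/v
((582 - 1*558) + 2930)/(b(15) + 2439) = ((582 - 1*558) + 2930)/(4/15 + 2439) = ((582 - 558) + 2930)/(4*(1/15) + 2439) = (24 + 2930)/(4/15 + 2439) = 2954/(36589/15) = 2954*(15/36589) = 6330/5227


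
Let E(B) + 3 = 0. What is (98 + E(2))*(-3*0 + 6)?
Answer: 570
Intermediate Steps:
E(B) = -3 (E(B) = -3 + 0 = -3)
(98 + E(2))*(-3*0 + 6) = (98 - 3)*(-3*0 + 6) = 95*(0 + 6) = 95*6 = 570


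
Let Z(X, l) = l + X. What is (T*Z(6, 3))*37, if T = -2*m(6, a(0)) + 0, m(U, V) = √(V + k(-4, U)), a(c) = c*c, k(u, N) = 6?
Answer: -666*√6 ≈ -1631.4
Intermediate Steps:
a(c) = c²
Z(X, l) = X + l
m(U, V) = √(6 + V) (m(U, V) = √(V + 6) = √(6 + V))
T = -2*√6 (T = -2*√(6 + 0²) + 0 = -2*√(6 + 0) + 0 = -2*√6 + 0 = -2*√6 ≈ -4.8990)
(T*Z(6, 3))*37 = ((-2*√6)*(6 + 3))*37 = (-2*√6*9)*37 = -18*√6*37 = -666*√6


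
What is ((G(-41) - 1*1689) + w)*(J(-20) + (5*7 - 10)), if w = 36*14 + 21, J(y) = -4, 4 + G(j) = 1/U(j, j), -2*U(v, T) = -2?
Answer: -24507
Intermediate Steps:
U(v, T) = 1 (U(v, T) = -½*(-2) = 1)
G(j) = -3 (G(j) = -4 + 1/1 = -4 + 1 = -3)
w = 525 (w = 504 + 21 = 525)
((G(-41) - 1*1689) + w)*(J(-20) + (5*7 - 10)) = ((-3 - 1*1689) + 525)*(-4 + (5*7 - 10)) = ((-3 - 1689) + 525)*(-4 + (35 - 10)) = (-1692 + 525)*(-4 + 25) = -1167*21 = -24507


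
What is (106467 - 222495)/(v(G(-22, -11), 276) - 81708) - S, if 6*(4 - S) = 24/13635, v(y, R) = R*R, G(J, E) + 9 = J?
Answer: 106695719/6285735 ≈ 16.974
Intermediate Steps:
G(J, E) = -9 + J
v(y, R) = R²
S = 54536/13635 (S = 4 - 4/13635 = 54536/13635 ≈ 3.9997)
(106467 - 222495)/(v(G(-22, -11), 276) - 81708) - S = (106467 - 222495)/(276² - 81708) - 1*54536/13635 = -116028/(76176 - 81708) - 54536/13635 = -116028/(-5532) - 54536/13635 = -116028*(-1/5532) - 54536/13635 = 9669/461 - 54536/13635 = 106695719/6285735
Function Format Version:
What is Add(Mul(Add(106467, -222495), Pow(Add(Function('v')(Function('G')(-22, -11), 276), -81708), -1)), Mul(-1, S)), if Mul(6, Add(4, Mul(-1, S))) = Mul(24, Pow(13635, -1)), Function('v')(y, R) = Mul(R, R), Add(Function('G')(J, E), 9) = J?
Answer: Rational(106695719, 6285735) ≈ 16.974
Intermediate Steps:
Function('G')(J, E) = Add(-9, J)
Function('v')(y, R) = Pow(R, 2)
S = Rational(54536, 13635) (S = Add(4, Mul(Rational(-1, 6), Mul(24, Pow(13635, -1)))) = Add(4, Mul(Rational(-1, 6), Mul(24, Rational(1, 13635)))) = Add(4, Mul(Rational(-1, 6), Rational(8, 4545))) = Add(4, Rational(-4, 13635)) = Rational(54536, 13635) ≈ 3.9997)
Add(Mul(Add(106467, -222495), Pow(Add(Function('v')(Function('G')(-22, -11), 276), -81708), -1)), Mul(-1, S)) = Add(Mul(Add(106467, -222495), Pow(Add(Pow(276, 2), -81708), -1)), Mul(-1, Rational(54536, 13635))) = Add(Mul(-116028, Pow(Add(76176, -81708), -1)), Rational(-54536, 13635)) = Add(Mul(-116028, Pow(-5532, -1)), Rational(-54536, 13635)) = Add(Mul(-116028, Rational(-1, 5532)), Rational(-54536, 13635)) = Add(Rational(9669, 461), Rational(-54536, 13635)) = Rational(106695719, 6285735)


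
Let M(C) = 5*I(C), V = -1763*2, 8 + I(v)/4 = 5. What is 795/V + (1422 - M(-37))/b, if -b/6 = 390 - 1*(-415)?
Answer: -1510897/2838430 ≈ -0.53230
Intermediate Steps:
I(v) = -12 (I(v) = -32 + 4*5 = -32 + 20 = -12)
V = -3526
b = -4830 (b = -6*(390 - 1*(-415)) = -6*(390 + 415) = -6*805 = -4830)
M(C) = -60 (M(C) = 5*(-12) = -60)
795/V + (1422 - M(-37))/b = 795/(-3526) + (1422 - 1*(-60))/(-4830) = 795*(-1/3526) + (1422 + 60)*(-1/4830) = -795/3526 + 1482*(-1/4830) = -795/3526 - 247/805 = -1510897/2838430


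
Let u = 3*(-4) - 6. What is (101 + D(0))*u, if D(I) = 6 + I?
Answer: -1926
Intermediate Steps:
u = -18 (u = -12 - 6 = -18)
(101 + D(0))*u = (101 + (6 + 0))*(-18) = (101 + 6)*(-18) = 107*(-18) = -1926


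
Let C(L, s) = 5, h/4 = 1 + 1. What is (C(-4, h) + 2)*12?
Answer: 84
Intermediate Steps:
h = 8 (h = 4*(1 + 1) = 4*2 = 8)
(C(-4, h) + 2)*12 = (5 + 2)*12 = 7*12 = 84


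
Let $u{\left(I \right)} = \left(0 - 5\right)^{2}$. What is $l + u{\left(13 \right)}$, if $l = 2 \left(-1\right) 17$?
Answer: $-9$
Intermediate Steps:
$u{\left(I \right)} = 25$ ($u{\left(I \right)} = \left(-5\right)^{2} = 25$)
$l = -34$ ($l = \left(-2\right) 17 = -34$)
$l + u{\left(13 \right)} = -34 + 25 = -9$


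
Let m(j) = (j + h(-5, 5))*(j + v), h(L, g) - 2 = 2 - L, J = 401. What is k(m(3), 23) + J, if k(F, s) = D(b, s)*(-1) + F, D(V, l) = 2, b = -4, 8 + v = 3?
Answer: 375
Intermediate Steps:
v = -5 (v = -8 + 3 = -5)
h(L, g) = 4 - L (h(L, g) = 2 + (2 - L) = 4 - L)
m(j) = (-5 + j)*(9 + j) (m(j) = (j + (4 - 1*(-5)))*(j - 5) = (j + (4 + 5))*(-5 + j) = (j + 9)*(-5 + j) = (9 + j)*(-5 + j) = (-5 + j)*(9 + j))
k(F, s) = -2 + F (k(F, s) = 2*(-1) + F = -2 + F)
k(m(3), 23) + J = (-2 + (-45 + 3**2 + 4*3)) + 401 = (-2 + (-45 + 9 + 12)) + 401 = (-2 - 24) + 401 = -26 + 401 = 375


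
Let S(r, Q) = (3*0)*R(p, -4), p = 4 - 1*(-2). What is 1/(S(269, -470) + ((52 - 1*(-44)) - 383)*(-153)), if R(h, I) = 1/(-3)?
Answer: 1/43911 ≈ 2.2773e-5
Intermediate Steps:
p = 6 (p = 4 + 2 = 6)
R(h, I) = -⅓
S(r, Q) = 0 (S(r, Q) = (3*0)*(-⅓) = 0*(-⅓) = 0)
1/(S(269, -470) + ((52 - 1*(-44)) - 383)*(-153)) = 1/(0 + ((52 - 1*(-44)) - 383)*(-153)) = 1/(0 + ((52 + 44) - 383)*(-153)) = 1/(0 + (96 - 383)*(-153)) = 1/(0 - 287*(-153)) = 1/(0 + 43911) = 1/43911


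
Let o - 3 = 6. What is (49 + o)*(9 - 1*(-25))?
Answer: 1972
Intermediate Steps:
o = 9 (o = 3 + 6 = 9)
(49 + o)*(9 - 1*(-25)) = (49 + 9)*(9 - 1*(-25)) = 58*(9 + 25) = 58*34 = 1972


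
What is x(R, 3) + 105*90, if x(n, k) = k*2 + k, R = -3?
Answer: 9459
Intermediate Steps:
x(n, k) = 3*k (x(n, k) = 2*k + k = 3*k)
x(R, 3) + 105*90 = 3*3 + 105*90 = 9 + 9450 = 9459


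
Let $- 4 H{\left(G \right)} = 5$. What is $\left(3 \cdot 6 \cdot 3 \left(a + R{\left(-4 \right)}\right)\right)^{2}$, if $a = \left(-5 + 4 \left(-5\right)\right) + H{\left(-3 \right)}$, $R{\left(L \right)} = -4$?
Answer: $\frac{10673289}{4} \approx 2.6683 \cdot 10^{6}$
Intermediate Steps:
$H{\left(G \right)} = - \frac{5}{4}$ ($H{\left(G \right)} = \left(- \frac{1}{4}\right) 5 = - \frac{5}{4}$)
$a = - \frac{105}{4}$ ($a = \left(-5 + 4 \left(-5\right)\right) - \frac{5}{4} = \left(-5 - 20\right) - \frac{5}{4} = -25 - \frac{5}{4} = - \frac{105}{4} \approx -26.25$)
$\left(3 \cdot 6 \cdot 3 \left(a + R{\left(-4 \right)}\right)\right)^{2} = \left(3 \cdot 6 \cdot 3 \left(- \frac{105}{4} - 4\right)\right)^{2} = \left(18 \cdot 3 \left(- \frac{121}{4}\right)\right)^{2} = \left(54 \left(- \frac{121}{4}\right)\right)^{2} = \left(- \frac{3267}{2}\right)^{2} = \frac{10673289}{4}$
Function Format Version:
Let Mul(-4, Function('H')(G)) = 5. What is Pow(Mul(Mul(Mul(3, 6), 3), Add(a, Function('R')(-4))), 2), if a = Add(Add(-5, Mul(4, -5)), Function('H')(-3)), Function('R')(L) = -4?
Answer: Rational(10673289, 4) ≈ 2.6683e+6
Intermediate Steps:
Function('H')(G) = Rational(-5, 4) (Function('H')(G) = Mul(Rational(-1, 4), 5) = Rational(-5, 4))
a = Rational(-105, 4) (a = Add(Add(-5, Mul(4, -5)), Rational(-5, 4)) = Add(Add(-5, -20), Rational(-5, 4)) = Add(-25, Rational(-5, 4)) = Rational(-105, 4) ≈ -26.250)
Pow(Mul(Mul(Mul(3, 6), 3), Add(a, Function('R')(-4))), 2) = Pow(Mul(Mul(Mul(3, 6), 3), Add(Rational(-105, 4), -4)), 2) = Pow(Mul(Mul(18, 3), Rational(-121, 4)), 2) = Pow(Mul(54, Rational(-121, 4)), 2) = Pow(Rational(-3267, 2), 2) = Rational(10673289, 4)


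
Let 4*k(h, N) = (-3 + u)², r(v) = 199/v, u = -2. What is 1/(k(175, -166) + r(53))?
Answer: 212/2121 ≈ 0.099953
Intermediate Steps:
k(h, N) = 25/4 (k(h, N) = (-3 - 2)²/4 = (¼)*(-5)² = (¼)*25 = 25/4)
1/(k(175, -166) + r(53)) = 1/(25/4 + 199/53) = 1/(2121/212) = 212/2121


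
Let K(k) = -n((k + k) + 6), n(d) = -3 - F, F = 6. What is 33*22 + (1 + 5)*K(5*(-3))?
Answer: 780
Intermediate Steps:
n(d) = -9 (n(d) = -3 - 1*6 = -3 - 6 = -9)
K(k) = 9 (K(k) = -1*(-9) = 9)
33*22 + (1 + 5)*K(5*(-3)) = 33*22 + (1 + 5)*9 = 726 + 6*9 = 726 + 54 = 780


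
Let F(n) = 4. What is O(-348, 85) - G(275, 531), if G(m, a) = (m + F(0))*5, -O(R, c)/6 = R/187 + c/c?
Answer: -259899/187 ≈ -1389.8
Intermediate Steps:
O(R, c) = -6 - 6*R/187 (O(R, c) = -6*(R/187 + c/c) = -6*(R*(1/187) + 1) = -6*(R/187 + 1) = -6*(1 + R/187) = -6 - 6*R/187)
G(m, a) = 20 + 5*m (G(m, a) = (m + 4)*5 = (4 + m)*5 = 20 + 5*m)
O(-348, 85) - G(275, 531) = (-6 - 6/187*(-348)) - (20 + 5*275) = (-6 + 2088/187) - (20 + 1375) = 966/187 - 1*1395 = 966/187 - 1395 = -259899/187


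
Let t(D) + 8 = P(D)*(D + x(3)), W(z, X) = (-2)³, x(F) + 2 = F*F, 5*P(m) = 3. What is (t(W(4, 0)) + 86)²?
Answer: 149769/25 ≈ 5990.8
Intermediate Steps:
P(m) = ⅗ (P(m) = (⅕)*3 = ⅗)
x(F) = -2 + F² (x(F) = -2 + F*F = -2 + F²)
W(z, X) = -8
t(D) = -19/5 + 3*D/5 (t(D) = -8 + 3*(D + (-2 + 3²))/5 = -8 + 3*(D + (-2 + 9))/5 = -8 + 3*(D + 7)/5 = -8 + 3*(7 + D)/5 = -8 + (21/5 + 3*D/5) = -19/5 + 3*D/5)
(t(W(4, 0)) + 86)² = ((-19/5 + (⅗)*(-8)) + 86)² = ((-19/5 - 24/5) + 86)² = (-43/5 + 86)² = (387/5)² = 149769/25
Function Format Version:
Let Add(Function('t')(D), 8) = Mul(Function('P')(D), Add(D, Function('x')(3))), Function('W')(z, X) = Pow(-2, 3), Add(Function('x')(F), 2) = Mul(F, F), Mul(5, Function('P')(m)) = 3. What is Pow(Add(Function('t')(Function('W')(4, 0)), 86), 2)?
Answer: Rational(149769, 25) ≈ 5990.8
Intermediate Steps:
Function('P')(m) = Rational(3, 5) (Function('P')(m) = Mul(Rational(1, 5), 3) = Rational(3, 5))
Function('x')(F) = Add(-2, Pow(F, 2)) (Function('x')(F) = Add(-2, Mul(F, F)) = Add(-2, Pow(F, 2)))
Function('W')(z, X) = -8
Function('t')(D) = Add(Rational(-19, 5), Mul(Rational(3, 5), D)) (Function('t')(D) = Add(-8, Mul(Rational(3, 5), Add(D, Add(-2, Pow(3, 2))))) = Add(-8, Mul(Rational(3, 5), Add(D, Add(-2, 9)))) = Add(-8, Mul(Rational(3, 5), Add(D, 7))) = Add(-8, Mul(Rational(3, 5), Add(7, D))) = Add(-8, Add(Rational(21, 5), Mul(Rational(3, 5), D))) = Add(Rational(-19, 5), Mul(Rational(3, 5), D)))
Pow(Add(Function('t')(Function('W')(4, 0)), 86), 2) = Pow(Add(Add(Rational(-19, 5), Mul(Rational(3, 5), -8)), 86), 2) = Pow(Add(Add(Rational(-19, 5), Rational(-24, 5)), 86), 2) = Pow(Add(Rational(-43, 5), 86), 2) = Pow(Rational(387, 5), 2) = Rational(149769, 25)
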